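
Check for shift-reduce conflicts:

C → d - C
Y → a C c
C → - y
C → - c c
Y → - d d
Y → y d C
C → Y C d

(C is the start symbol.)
Augment with C' → C and build the canonical LR(0) collection (I0 = CLOSURE({[C' → . C]}), then GOTO on every symbol after a dot until no new states appear). It has 20 states:
  I0: { [C → . - c c], [C → . - y], [C → . Y C d], [C → . d - C], [C' → . C], [Y → . - d d], [Y → . a C c], [Y → . y d C] }  — shift
  I1: { [C → - . c c], [C → - . y], [Y → - . d d] }  — shift
  I2: { [C' → C .] }  — accept
  I3: { [C → . - c c], [C → . - y], [C → . Y C d], [C → . d - C], [C → Y . C d], [Y → . - d d], [Y → . a C c], [Y → . y d C] }  — shift
  I4: { [C → . - c c], [C → . - y], [C → . Y C d], [C → . d - C], [Y → . - d d], [Y → . a C c], [Y → . y d C], [Y → a . C c] }  — shift
  I5: { [C → d . - C] }  — shift
  I6: { [Y → y . d C] }  — shift
  I7: { [C → . - c c], [C → . - y], [C → . Y C d], [C → . d - C], [Y → . - d d], [Y → . a C c], [Y → . y d C], [Y → y d . C] }  — shift
  I8: { [Y → y d C .] }  — reduce
  I9: { [C → . - c c], [C → . - y], [C → . Y C d], [C → . d - C], [C → d - . C], [Y → . - d d], [Y → . a C c], [Y → . y d C] }  — shift
  I10: { [C → d - C .] }  — reduce
  I11: { [Y → a C . c] }  — shift
  I12: { [Y → a C c .] }  — reduce
  I13: { [C → Y C . d] }  — shift
  I14: { [C → Y C d .] }  — reduce
  I15: { [C → - c . c] }  — shift
  I16: { [Y → - d . d] }  — shift
  I17: { [C → - y .] }  — reduce
  I18: { [Y → - d d .] }  — reduce
  I19: { [C → - c c .] }  — reduce

No state contains both a complete item and a shift item.

Answer: No shift-reduce conflicts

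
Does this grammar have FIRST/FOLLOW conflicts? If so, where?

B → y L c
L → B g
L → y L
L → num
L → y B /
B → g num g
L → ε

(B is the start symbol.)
Nullable non-terminals: L.
FIRST sets used below: FIRST(B) = { 'g', 'y' }

L: nullable alternative(s) L → ε; FOLLOW(L) = { 'c' }
  L → B g: FIRST \ {ε} = { 'g', 'y' } — disjoint from FOLLOW(L)
  L → y L: FIRST \ {ε} = { 'y' } — disjoint from FOLLOW(L)
  L → num: FIRST \ {ε} = { 'num' } — disjoint from FOLLOW(L)
  L → y B /: FIRST \ {ε} = { 'y' } — disjoint from FOLLOW(L)
  L → ε: FIRST \ {ε} = { } — this is the only nullable alternative, skip

B has no nullable alternative, so no FIRST/FOLLOW check is needed there.

No FIRST/FOLLOW conflicts found.

Answer: No FIRST/FOLLOW conflicts.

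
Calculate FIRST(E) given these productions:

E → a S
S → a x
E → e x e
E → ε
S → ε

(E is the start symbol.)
{ 'a', 'e', ε }

From E → a S:
  - a is a terminal: add 'a' and stop
From E → e x e:
  - e is a terminal: add 'e' and stop
From E → ε:
  - ε-production, so ε ∈ FIRST(E)

Collecting: FIRST(E) = { 'a', 'e', ε }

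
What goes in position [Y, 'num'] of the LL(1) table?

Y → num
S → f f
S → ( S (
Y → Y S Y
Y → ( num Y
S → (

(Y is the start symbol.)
To find M[Y, 'num'], we find productions for Y where 'num' is in the predict set (PREDICT(N → α) = (FIRST(α) \ {ε}) ∪ (FOLLOW(N) if α ⇒* ε)).

Relevant sets:
  FIRST(Y) = { '(', 'num' }

Y → num: PREDICT = { 'num' }
  'num' is in predict set, so this production goes in M[Y, 'num']
Y → Y S Y: PREDICT = { '(', 'num' }
  'num' is in predict set, so this production goes in M[Y, 'num']
Y → ( num Y: PREDICT = { '(' }

M[Y, 'num'] = Y → num, Y → Y S Y  (a multiply-defined cell — the grammar is not LL(1))

Answer: Y → num, Y → Y S Y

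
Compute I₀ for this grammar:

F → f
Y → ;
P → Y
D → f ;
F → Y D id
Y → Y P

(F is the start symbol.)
First, augment the grammar with F' → F
I₀ = CLOSURE({ [F' → . F] }):
  [F' → . F] has the dot before F: add [F → . f], [F → . Y D id]
  [F → . Y D id] has the dot before Y: add [Y → . ;], [Y → . Y P]
No further items can be added.

I₀ = { [F → . Y D id], [F → . f], [F' → . F], [Y → . ;], [Y → . Y P] }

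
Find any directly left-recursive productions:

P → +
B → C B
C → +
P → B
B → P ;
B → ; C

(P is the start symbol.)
No direct left recursion

Direct left recursion occurs when N → N α for some non-terminal N (the right-hand side begins with the left-hand side itself).

P → +: starts with '+'
B → C B: starts with C
C → +: starts with '+'
P → B: starts with B
B → P ;: starts with P
B → ; C: starts with ';'

No direct left recursion found.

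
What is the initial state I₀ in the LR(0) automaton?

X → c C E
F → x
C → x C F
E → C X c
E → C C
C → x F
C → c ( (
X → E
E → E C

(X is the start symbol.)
{ [C → . c ( (], [C → . x C F], [C → . x F], [E → . C C], [E → . C X c], [E → . E C], [X → . E], [X → . c C E], [X' → . X] }

First, augment the grammar with X' → X
I₀ = CLOSURE({ [X' → . X] }):
  [X' → . X] has the dot before X: add [X → . c C E], [X → . E]
  [X → . E] has the dot before E: add [E → . C X c], [E → . C C], [E → . E C]
  [E → . C X c] has the dot before C: add [C → . x C F], [C → . x F], [C → . c ( (]
No further items can be added.

I₀ = { [C → . c ( (], [C → . x C F], [C → . x F], [E → . C C], [E → . C X c], [E → . E C], [X → . E], [X → . c C E], [X' → . X] }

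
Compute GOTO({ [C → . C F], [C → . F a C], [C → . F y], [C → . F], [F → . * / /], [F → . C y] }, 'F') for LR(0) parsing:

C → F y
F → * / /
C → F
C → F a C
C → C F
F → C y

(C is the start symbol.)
{ [C → F . a C], [C → F . y], [C → F .] }

GOTO(I, 'F') = CLOSURE({ [A → αX.β] : [A → α.Xβ] ∈ I, X = 'F' })

Items with dot before 'F', with the dot advanced:
  [C → . F] → [C → F .]
  [C → . F a C] → [C → F . a C]
  [C → . F y] → [C → F . y]
Closure adds nothing (no advanced item has the dot before a non-terminal).

GOTO = { [C → F . a C], [C → F . y], [C → F .] }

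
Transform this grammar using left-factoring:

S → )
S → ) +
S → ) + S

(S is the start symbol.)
Left-factoring transforms A → αβ₁ | αβ₂ into A → αA' and A' → β₁ | β₂
(α is the longest common prefix among the alternatives). Repeat until
no nonterminal has two alternatives with a common prefix.

Round 1: S has alternatives sharing prefix ')'. Introduce S': S → ) S'
  Add: S' → ε
  Add: S' → +
  Add: S' → + S

Round 2: S' has alternatives sharing prefix '+'. Introduce S'': S' → + S''
  Add: S'' → ε
  Add: S'' → S

No remaining common prefixes — done.

Resulting grammar:
S → ) S'
S' → ε
S' → + S''
S'' → ε
S'' → S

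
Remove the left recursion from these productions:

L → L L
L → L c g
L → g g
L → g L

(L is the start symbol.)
L → g g L'
L → g L L'
L' → L L'
L' → c g L'
L' → ε

L is directly left-recursive. The standard transformation for
  A → A α₁ | ... | A α_m | β₁ | ... | β_n
is
  A  → β₁ A' | ... | β_n A'
  A' → α₁ A' | ... | α_m A' | ε

L → g g becomes L → g g L'
L → g L becomes L → g L L'
L → L L becomes L' → L L'
L → L c g becomes L' → c g L'
Add L' → ε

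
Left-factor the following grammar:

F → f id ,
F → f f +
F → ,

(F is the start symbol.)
Left-factoring transforms A → αβ₁ | αβ₂ into A → αA' and A' → β₁ | β₂
(α is the longest common prefix among the alternatives). Repeat until
no nonterminal has two alternatives with a common prefix.

Round 1: F has alternatives sharing prefix 'f'. Introduce F': F → f F'
  Add: F' → id ,
  Add: F' → f +

No remaining common prefixes — done.

Resulting grammar:
F → f F'
F' → id ,
F' → f +
F → ,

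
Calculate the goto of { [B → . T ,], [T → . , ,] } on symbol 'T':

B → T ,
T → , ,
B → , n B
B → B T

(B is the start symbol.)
GOTO(I, 'T') = CLOSURE({ [A → αX.β] : [A → α.Xβ] ∈ I, X = 'T' })

Items with dot before 'T', with the dot advanced:
  [B → . T ,] → [B → T . ,]
Closure adds nothing (no advanced item has the dot before a non-terminal).

GOTO = { [B → T . ,] }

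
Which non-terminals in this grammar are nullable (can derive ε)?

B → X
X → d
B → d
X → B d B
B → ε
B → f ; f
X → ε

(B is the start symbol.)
{ 'B', 'X' }

ε-productions: B → ε, X → ε
So B, X are immediately nullable.
Every non-terminal is now nullable.
Nullable = { 'B', 'X' }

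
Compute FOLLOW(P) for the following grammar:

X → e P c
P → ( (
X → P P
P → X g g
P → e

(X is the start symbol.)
In X → e P c: P is followed by c, add FIRST(c) \ {ε} = { 'c' }
In X → P P: P is followed by P, add FIRST(P) \ {ε} = { '(', 'e' }
In X → P P: P is at the end, add FOLLOW(X)

The FOLLOW sets referred to above (computed the same way, to a fixed point):
  FOLLOW(X) = { $, 'g' }

Taking the union: FOLLOW(P) = { $, '(', 'c', 'e', 'g' }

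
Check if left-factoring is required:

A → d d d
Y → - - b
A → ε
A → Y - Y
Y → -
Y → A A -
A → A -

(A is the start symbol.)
Yes, Y has productions with common prefix '-'

Left-factoring is needed when two productions for the same non-terminal
share a common prefix on the right-hand side.

Productions for A:
  A → d d d
  A → ε
  A → Y - Y
  A → A -
Productions for Y:
  Y → - - b
  Y → -
  Y → A A -

Found common prefix '-' in productions for Y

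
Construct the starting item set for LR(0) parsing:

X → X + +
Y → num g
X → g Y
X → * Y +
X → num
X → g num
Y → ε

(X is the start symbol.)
{ [X → . * Y +], [X → . X + +], [X → . g Y], [X → . g num], [X → . num], [X' → . X] }

First, augment the grammar with X' → X
I₀ = CLOSURE({ [X' → . X] }):
  [X' → . X] has the dot before X: add [X → . X + +], [X → . g Y], [X → . * Y +], [X → . num], [X → . g num]
No further items can be added.

I₀ = { [X → . * Y +], [X → . X + +], [X → . g Y], [X → . g num], [X → . num], [X' → . X] }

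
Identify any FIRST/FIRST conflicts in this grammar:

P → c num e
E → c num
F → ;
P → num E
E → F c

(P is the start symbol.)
A FIRST/FIRST conflict occurs when two productions N → α and N → β for the same non-terminal have FIRST(α) ∩ FIRST(β) ≠ ∅ (with ε ∈ FIRST of a nullable right-hand side, so two nullable alternatives also conflict).

FIRST sets of the non-terminals at (or reachable through a nullable prefix from) the front of some alternative:
  FIRST(F) = { ';' }

Productions for P:
  P → c num e: FIRST = { 'c' }
  P → num E: FIRST = { 'num' }
Productions for E:
  E → c num: FIRST = { 'c' }
  E → F c: FIRST = { ';' }
F has only one production, so no FIRST/FIRST conflict is possible there.

All alternatives of each non-terminal have pairwise disjoint FIRST sets.

Answer: No FIRST/FIRST conflicts.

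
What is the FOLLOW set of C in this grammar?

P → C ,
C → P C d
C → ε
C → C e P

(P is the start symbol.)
{ ',', 'd', 'e' }

In P → C ,: C is followed by ',', add FIRST(',') \ {ε} = { ',' }
In C → P C d: C is followed by d, add FIRST(d) \ {ε} = { 'd' }
In C → C e P: C is followed by e P, add FIRST(e P) \ {ε} = { 'e' }

Taking the union: FOLLOW(C) = { ',', 'd', 'e' }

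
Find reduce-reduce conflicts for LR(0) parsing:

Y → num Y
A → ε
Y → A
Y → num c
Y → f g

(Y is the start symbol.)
No reduce-reduce conflicts

A reduce-reduce conflict occurs when an LR(0) state has two complete items [A → α .] and [B → β .] — both call for a reduction, and with no lookahead the parser cannot choose between them.

Augment with Y' → Y and build the canonical LR(0) collection (I0 = CLOSURE({[Y' → . Y]}), then GOTO on every symbol after a dot until no new states appear). It has 8 states:
  I0: { [A → .], [Y → . A], [Y → . f g], [Y → . num Y], [Y → . num c], [Y' → . Y] }  — shift, reduce
  I1: { [Y → A .] }  — reduce
  I2: { [Y' → Y .] }  — accept
  I3: { [Y → f . g] }  — shift
  I4: { [A → .], [Y → . A], [Y → . f g], [Y → . num Y], [Y → . num c], [Y → num . Y], [Y → num . c] }  — shift, reduce
  I5: { [Y → num Y .] }  — reduce
  I6: { [Y → num c .] }  — reduce
  I7: { [Y → f g .] }  — reduce

No state contains more than one complete item.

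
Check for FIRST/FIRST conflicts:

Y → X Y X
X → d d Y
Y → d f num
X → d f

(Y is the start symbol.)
FIRST sets of the non-terminals at (or reachable through a nullable prefix from) the front of some alternative:
  FIRST(X) = { 'd' }

Productions for Y:
  Y → X Y X: FIRST = { 'd' }
  Y → d f num: FIRST = { 'd' }
Productions for X:
  X → d d Y: FIRST = { 'd' }
  X → d f: FIRST = { 'd' }

Conflict for Y: Y → X Y X and Y → d f num
  Overlap: { 'd' }
Conflict for X: X → d d Y and X → d f
  Overlap: { 'd' }

Answer: Yes. Y → X Y X / Y → d f num on { 'd' }; X → d d Y / X → d f on { 'd' }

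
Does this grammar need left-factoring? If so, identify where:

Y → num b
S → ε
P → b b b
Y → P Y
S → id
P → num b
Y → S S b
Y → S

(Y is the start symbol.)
Yes, Y has productions with common prefix 'S'

Left-factoring is needed when two productions for the same non-terminal
share a common prefix on the right-hand side.

Productions for Y:
  Y → num b
  Y → P Y
  Y → S S b
  Y → S
Productions for S:
  S → ε
  S → id
Productions for P:
  P → b b b
  P → num b

Found common prefix 'S' in productions for Y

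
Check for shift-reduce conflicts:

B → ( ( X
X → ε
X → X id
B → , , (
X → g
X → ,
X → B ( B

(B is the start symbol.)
A shift-reduce conflict occurs when an LR(0) state has both:
  - a complete (reduce) item [A → α .] (dot at the end), and
  - a shift item [B → β . c γ] (dot before a terminal).

Augment with B' → B and build the canonical LR(0) collection (I0 = CLOSURE({[B' → . B]}), then GOTO on every symbol after a dot until no new states appear). It has 14 states:
  I0: { [B → . ( ( X], [B → . , , (], [B' → . B] }  — shift
  I1: { [B → ( . ( X] }  — shift
  I2: { [B → , . , (] }  — shift
  I3: { [B' → B .] }  — accept
  I4: { [B → , , . (] }  — shift
  I5: { [B → , , ( .] }  — reduce
  I6: { [B → ( ( . X], [B → . ( ( X], [B → . , , (], [X → . ,], [X → . B ( B], [X → . X id], [X → . g], [X → .] }  — shift, reduce
  I7: { [B → , . , (], [X → , .] }  — shift, reduce
  I8: { [X → B . ( B] }  — shift
  I9: { [B → ( ( X .], [X → X . id] }  — shift, reduce
  I10: { [X → g .] }  — reduce
  I11: { [X → X id .] }  — reduce
  I12: { [B → . ( ( X], [B → . , , (], [X → B ( . B] }  — shift
  I13: { [X → B ( B .] }  — reduce

I6 contains reduce item [X → .] and shift items [B → . ( ( X], [B → . , , (], [X → . ,], [X → . g] — shift-reduce conflict.
I7 contains reduce item [X → , .] and shift item [B → , . , (] — shift-reduce conflict.
I9 contains reduce item [B → ( ( X .] and shift item [X → X . id] — shift-reduce conflict.

Answer: Yes — I6: [X → .] vs [B → . ( ( X]; I7: [X → , .] vs [B → , . , (]; I9: [B → ( ( X .] vs [X → X . id]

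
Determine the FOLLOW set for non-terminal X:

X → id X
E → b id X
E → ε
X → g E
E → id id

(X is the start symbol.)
To compute FOLLOW(X), find every occurrence of X on a right-hand side N → α X β: add FIRST(β) \ {ε}, and if β is empty or nullable also add FOLLOW(N). Iterate to a fixed point.

X is the start symbol, so $ ∈ FOLLOW(X).
In X → id X: X is at the end; this adds FOLLOW(X) to itself — nothing new
In E → b id X: X is at the end, add FOLLOW(E)

The FOLLOW sets referred to above (computed the same way, to a fixed point):
  FOLLOW(E) = { $ }

Taking the union: FOLLOW(X) = { $ }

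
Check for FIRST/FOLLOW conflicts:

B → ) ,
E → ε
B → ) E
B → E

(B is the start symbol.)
No FIRST/FOLLOW conflicts.

A FIRST/FOLLOW conflict occurs when a non-terminal N has a nullable alternative N → β (β ⇒* ε) and another alternative N → α with FIRST(α) ∩ FOLLOW(N) ≠ ∅: on such a lookahead the parser cannot decide between expanding α and letting N vanish via β.

Nullable non-terminals: B, E.
FIRST sets used below: FIRST(E) = { ε }

B: nullable alternative(s) B → E; FOLLOW(B) = { $ }
  B → ) ,: FIRST \ {ε} = { ')' } — disjoint from FOLLOW(B)
  B → ) E: FIRST \ {ε} = { ')' } — disjoint from FOLLOW(B)
  B → E: FIRST \ {ε} = { } — this is the only nullable alternative, skip
E has a nullable alternative but only one production, so nothing to check.

No FIRST/FOLLOW conflicts found.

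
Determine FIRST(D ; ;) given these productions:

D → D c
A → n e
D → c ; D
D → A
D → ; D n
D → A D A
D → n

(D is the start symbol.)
FIRST sets of the non-terminals involved (from the grammar, by fixed-point iteration):
  FIRST(D) = { ';', 'c', 'n' }

To compute FIRST(D ; ;), process the symbols left to right:
Symbol D is a non-terminal. Add FIRST(D) \ {ε} = { ';', 'c', 'n' }
D is not nullable (ε ∉ FIRST(D)), so stop here.
FIRST(D ; ;) = { ';', 'c', 'n' }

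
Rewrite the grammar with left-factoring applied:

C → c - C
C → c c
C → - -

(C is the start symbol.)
Left-factoring transforms A → αβ₁ | αβ₂ into A → αA' and A' → β₁ | β₂
(α is the longest common prefix among the alternatives). Repeat until
no nonterminal has two alternatives with a common prefix.

Round 1: C has alternatives sharing prefix 'c'. Introduce C': C → c C'
  Add: C' → - C
  Add: C' → c

No remaining common prefixes — done.

Resulting grammar:
C → c C'
C' → - C
C' → c
C → - -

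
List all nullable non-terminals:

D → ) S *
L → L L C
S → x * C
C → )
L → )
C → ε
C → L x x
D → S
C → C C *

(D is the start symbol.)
{ 'C' }

ε-productions: C → ε
So C is immediately nullable.
No further non-terminal can be added: every production for the remaining non-terminals contains a terminal or a non-nullable non-terminal.
Nullable = { 'C' }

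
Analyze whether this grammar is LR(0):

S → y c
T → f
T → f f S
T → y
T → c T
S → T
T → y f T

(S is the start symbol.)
A grammar is LR(0) if no state in the canonical LR(0) collection has:
  - both a shift item (dot before a terminal) and a complete item (shift-reduce conflict), or
  - two or more complete items (reduce-reduce conflict; the accept item [S' → S .] counts as a complete item here).

Augment with S' → S and build the canonical LR(0) collection (I0 = CLOSURE({[S' → . S]}), then GOTO on every symbol after a dot until no new states appear). It has 13 states:
  I0: { [S → . T], [S → . y c], [S' → . S], [T → . c T], [T → . f f S], [T → . f], [T → . y f T], [T → . y] }  — shift
  I1: { [S' → S .] }  — accept
  I2: { [S → T .] }  — reduce
  I3: { [T → . c T], [T → . f f S], [T → . f], [T → . y f T], [T → . y], [T → c . T] }  — shift
  I4: { [T → f . f S], [T → f .] }  — shift, reduce
  I5: { [S → y . c], [T → y . f T], [T → y .] }  — shift, reduce
  I6: { [S → y c .] }  — reduce
  I7: { [T → . c T], [T → . f f S], [T → . f], [T → . y f T], [T → . y], [T → y f . T] }  — shift
  I8: { [T → y f T .] }  — reduce
  I9: { [T → y . f T], [T → y .] }  — shift, reduce
  I10: { [S → . T], [S → . y c], [T → . c T], [T → . f f S], [T → . f], [T → . y f T], [T → . y], [T → f f . S] }  — shift
  I11: { [T → f f S .] }  — reduce
  I12: { [T → c T .] }  — reduce

Conflict in state I4:
  Shift-reduce conflict between [T → f .] and [T → f . f S]
So the grammar is NOT LR(0).

Answer: No. Shift-reduce conflict between [T → f .] and [T → f . f S]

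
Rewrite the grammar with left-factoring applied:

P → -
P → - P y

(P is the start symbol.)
Left-factoring transforms A → αβ₁ | αβ₂ into A → αA' and A' → β₁ | β₂
(α is the longest common prefix among the alternatives). Repeat until
no nonterminal has two alternatives with a common prefix.

Round 1: P has alternatives sharing prefix '-'. Introduce P': P → - P'
  Add: P' → ε
  Add: P' → P y

No remaining common prefixes — done.

Resulting grammar:
P → - P'
P' → ε
P' → P y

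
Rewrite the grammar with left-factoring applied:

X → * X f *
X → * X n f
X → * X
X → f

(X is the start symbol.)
Left-factoring transforms A → αβ₁ | αβ₂ into A → αA' and A' → β₁ | β₂
(α is the longest common prefix among the alternatives). Repeat until
no nonterminal has two alternatives with a common prefix.

Round 1: X has alternatives sharing prefix '* X'. Introduce X': X → * X X'
  Add: X' → f *
  Add: X' → n f
  Add: X' → ε

No remaining common prefixes — done.

Resulting grammar:
X → * X X'
X' → f *
X' → n f
X' → ε
X → f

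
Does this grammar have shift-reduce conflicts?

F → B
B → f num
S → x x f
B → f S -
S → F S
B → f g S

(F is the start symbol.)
No shift-reduce conflicts

A shift-reduce conflict occurs when an LR(0) state has both:
  - a complete (reduce) item [A → α .] (dot at the end), and
  - a shift item [B → β . c γ] (dot before a terminal).

Augment with F' → F and build the canonical LR(0) collection (I0 = CLOSURE({[F' → . F]}), then GOTO on every symbol after a dot until no new states appear). It has 14 states:
  I0: { [B → . f S -], [B → . f g S], [B → . f num], [F → . B], [F' → . F] }  — shift
  I1: { [F → B .] }  — reduce
  I2: { [F' → F .] }  — accept
  I3: { [B → . f S -], [B → . f g S], [B → . f num], [B → f . S -], [B → f . g S], [B → f . num], [F → . B], [S → . F S], [S → . x x f] }  — shift
  I4: { [B → . f S -], [B → . f g S], [B → . f num], [F → . B], [S → . F S], [S → . x x f], [S → F . S] }  — shift
  I5: { [B → f S . -] }  — shift
  I6: { [B → . f S -], [B → . f g S], [B → . f num], [B → f g . S], [F → . B], [S → . F S], [S → . x x f] }  — shift
  I7: { [B → f num .] }  — reduce
  I8: { [S → x . x f] }  — shift
  I9: { [S → x x . f] }  — shift
  I10: { [S → x x f .] }  — reduce
  I11: { [B → f g S .] }  — reduce
  I12: { [B → f S - .] }  — reduce
  I13: { [S → F S .] }  — reduce

No state contains both a complete item and a shift item.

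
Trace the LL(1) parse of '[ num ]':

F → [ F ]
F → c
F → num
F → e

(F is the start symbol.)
Stack is shown with the top on the left.

Stack    Input      Action
--------------------------
F $      [ num ] $  output F → [ F ]
[ F ] $  [ num ] $  match '['
F ] $    num ] $    output F → num
num ] $  num ] $    match 'num'
] $      ] $        match ']'
$        $          accept

The string is accepted.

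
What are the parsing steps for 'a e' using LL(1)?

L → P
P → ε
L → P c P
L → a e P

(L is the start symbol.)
Stack is shown with the top on the left.

Stack    Input  Action
----------------------
L $      a e $  output L → a e P
a e P $  a e $  match 'a'
e P $    e $    match 'e'
P $      $      output P → ε
$        $      accept

The string is accepted.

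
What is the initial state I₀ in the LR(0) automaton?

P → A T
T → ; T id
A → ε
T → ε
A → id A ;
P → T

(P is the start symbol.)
First, augment the grammar with P' → P
I₀ = CLOSURE({ [P' → . P] }):
  [P' → . P] has the dot before P: add [P → . A T], [P → . T]
  [P → . A T] has the dot before A: add [A → .], [A → . id A ;]
  [P → . T] has the dot before T: add [T → . ; T id], [T → .]
No further items can be added.

I₀ = { [A → . id A ;], [A → .], [P → . A T], [P → . T], [P' → . P], [T → . ; T id], [T → .] }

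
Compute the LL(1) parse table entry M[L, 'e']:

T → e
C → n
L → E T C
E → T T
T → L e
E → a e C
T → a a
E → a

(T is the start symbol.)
To find M[L, 'e'], we find productions for L where 'e' is in the predict set (PREDICT(N → α) = (FIRST(α) \ {ε}) ∪ (FOLLOW(N) if α ⇒* ε)).

Relevant sets:
  FIRST(E) = { 'a', 'e' }

L → E T C: PREDICT = { 'a', 'e' }
  'e' is in predict set, so this production goes in M[L, 'e']

M[L, 'e'] = L → E T C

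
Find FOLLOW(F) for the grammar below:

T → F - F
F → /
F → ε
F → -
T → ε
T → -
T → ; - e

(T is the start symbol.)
{ $, '-' }

In T → F - F: F is followed by '-' F, add FIRST('-' F) \ {ε} = { '-' }
In T → F - F: F is at the end, add FOLLOW(T)

The FOLLOW sets referred to above (computed the same way, to a fixed point):
  FOLLOW(T) = { $ }

Taking the union: FOLLOW(F) = { $, '-' }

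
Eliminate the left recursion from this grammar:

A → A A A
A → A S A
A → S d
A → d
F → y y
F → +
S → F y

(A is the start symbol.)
A is directly left-recursive. The standard transformation for
  A → A α₁ | ... | A α_m | β₁ | ... | β_n
is
  A  → β₁ A' | ... | β_n A'
  A' → α₁ A' | ... | α_m A' | ε

A → S d becomes A → S d A'
A → d becomes A → d A'
A → A A A becomes A' → A A A'
A → A S A becomes A' → S A A'
Add A' → ε

Productions for other non-terminals are unchanged:
  F → y y
  F → +
  S → F y

Resulting grammar:
A → S d A'
A → d A'
A' → A A A'
A' → S A A'
A' → ε
F → y y
F → +
S → F y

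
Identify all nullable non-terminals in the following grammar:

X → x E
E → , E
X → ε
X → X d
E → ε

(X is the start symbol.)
{ 'E', 'X' }

ε-productions: X → ε, E → ε
So X, E are immediately nullable.
Every non-terminal is now nullable.
Nullable = { 'E', 'X' }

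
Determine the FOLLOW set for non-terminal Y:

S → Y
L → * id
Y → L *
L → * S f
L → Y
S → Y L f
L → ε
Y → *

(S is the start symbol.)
In S → Y: Y is at the end, add FOLLOW(S)
In L → Y: Y is at the end, add FOLLOW(L)
In S → Y L f: Y is followed by L f, add FIRST(L f) \ {ε} = { '*', 'f' }

The FOLLOW sets referred to above (computed the same way, to a fixed point):
  FOLLOW(S) = { $, 'f' }
  FOLLOW(L) = { '*', 'f' }

Taking the union: FOLLOW(Y) = { $, '*', 'f' }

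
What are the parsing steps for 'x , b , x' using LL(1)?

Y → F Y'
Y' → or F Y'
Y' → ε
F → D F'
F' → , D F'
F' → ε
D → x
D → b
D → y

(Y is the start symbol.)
LL(1) parsing maintains a stack (initially the start symbol over $) and the input. At each step: if the stack top is a terminal, match it against the current input token; if it is a non-terminal N, replace it with the RHS of M[N, lookahead] (the unique production whose predict set contains the lookahead).

Stack is shown with the top on the left.

Stack        Input        Action
--------------------------------
Y $          x , b , x $  output Y → F Y'
F Y' $       x , b , x $  output F → D F'
D F' Y' $    x , b , x $  output D → x
x F' Y' $    x , b , x $  match 'x'
F' Y' $      , b , x $    output F' → , D F'
, D F' Y' $  , b , x $    match ','
D F' Y' $    b , x $      output D → b
b F' Y' $    b , x $      match 'b'
F' Y' $      , x $        output F' → , D F'
, D F' Y' $  , x $        match ','
D F' Y' $    x $          output D → x
x F' Y' $    x $          match 'x'
F' Y' $      $            output F' → ε
Y' $         $            output Y' → ε
$            $            accept

The string is accepted.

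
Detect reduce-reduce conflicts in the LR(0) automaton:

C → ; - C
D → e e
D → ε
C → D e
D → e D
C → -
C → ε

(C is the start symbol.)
Yes — I0: [C → .] vs [D → .]; I7: [D → .] vs [D → e e .]; I9: [C → .] vs [D → .]

A reduce-reduce conflict occurs when an LR(0) state has two complete items [A → α .] and [B → β .] — both call for a reduction, and with no lookahead the parser cannot choose between them.

Augment with C' → C and build the canonical LR(0) collection (I0 = CLOSURE({[C' → . C]}), then GOTO on every symbol after a dot until no new states appear). It has 11 states:
  I0: { [C → . -], [C → . ; - C], [C → . D e], [C → .], [C' → . C], [D → . e D], [D → . e e], [D → .] }  — shift, 2 reduces
  I1: { [C → - .] }  — reduce
  I2: { [C → ; . - C] }  — shift
  I3: { [C' → C .] }  — accept
  I4: { [C → D . e] }  — shift
  I5: { [D → . e D], [D → . e e], [D → .], [D → e . D], [D → e . e] }  — shift, reduce
  I6: { [D → e D .] }  — reduce
  I7: { [D → . e D], [D → . e e], [D → .], [D → e . D], [D → e . e], [D → e e .] }  — shift, 2 reduces
  I8: { [C → D e .] }  — reduce
  I9: { [C → . -], [C → . ; - C], [C → . D e], [C → .], [C → ; - . C], [D → . e D], [D → . e e], [D → .] }  — shift, 2 reduces
  I10: { [C → ; - C .] }  — reduce

I0 contains complete items [C → .], [D → .] — reduce-reduce conflict.
I7 contains complete items [D → .], [D → e e .] — reduce-reduce conflict.
I9 contains complete items [C → .], [D → .] — reduce-reduce conflict.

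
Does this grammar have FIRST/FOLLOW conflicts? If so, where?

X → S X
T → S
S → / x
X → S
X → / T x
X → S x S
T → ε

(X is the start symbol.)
A FIRST/FOLLOW conflict occurs when a non-terminal N has a nullable alternative N → β (β ⇒* ε) and another alternative N → α with FIRST(α) ∩ FOLLOW(N) ≠ ∅: on such a lookahead the parser cannot decide between expanding α and letting N vanish via β.

Nullable non-terminals: T.
FIRST sets used below: FIRST(S) = { '/' }

T: nullable alternative(s) T → ε; FOLLOW(T) = { 'x' }
  T → S: FIRST \ {ε} = { '/' } — disjoint from FOLLOW(T)
  T → ε: FIRST \ {ε} = { } — this is the only nullable alternative, skip

S, X have no nullable alternative, so no FIRST/FOLLOW check is needed there.

No FIRST/FOLLOW conflicts found.

Answer: No FIRST/FOLLOW conflicts.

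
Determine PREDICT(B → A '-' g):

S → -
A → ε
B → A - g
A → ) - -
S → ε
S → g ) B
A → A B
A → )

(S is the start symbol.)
{ ')', '-' }

PREDICT(B → A '-' g) = (FIRST(RHS) \ {ε}) ∪ (FOLLOW(B) if ε ∈ FIRST(RHS), i.e. RHS ⇒* ε)
FIRST(A) = { ')', '-', ε }
FIRST(A '-' g) = { ')', '-' }
ε ∉ FIRST(A '-' g), so FOLLOW(B) is not added.
PREDICT(B → A '-' g) = { ')', '-' }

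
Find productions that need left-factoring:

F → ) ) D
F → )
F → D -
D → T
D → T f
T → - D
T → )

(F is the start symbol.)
Yes, F has productions with common prefix ')'; D has productions with common prefix 'T'

Left-factoring is needed when two productions for the same non-terminal
share a common prefix on the right-hand side.

Productions for F:
  F → ) ) D
  F → )
  F → D -
Productions for D:
  D → T
  D → T f
Productions for T:
  T → - D
  T → )

Found common prefix ')' in productions for F
Found common prefix 'T' in productions for D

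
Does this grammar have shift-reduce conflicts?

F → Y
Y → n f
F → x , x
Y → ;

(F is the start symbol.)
No shift-reduce conflicts

Augment with F' → F and build the canonical LR(0) collection (I0 = CLOSURE({[F' → . F]}), then GOTO on every symbol after a dot until no new states appear). It has 9 states:
  I0: { [F → . Y], [F → . x , x], [F' → . F], [Y → . ;], [Y → . n f] }  — shift
  I1: { [Y → ; .] }  — reduce
  I2: { [F' → F .] }  — accept
  I3: { [F → Y .] }  — reduce
  I4: { [Y → n . f] }  — shift
  I5: { [F → x . , x] }  — shift
  I6: { [F → x , . x] }  — shift
  I7: { [F → x , x .] }  — reduce
  I8: { [Y → n f .] }  — reduce

No state contains both a complete item and a shift item.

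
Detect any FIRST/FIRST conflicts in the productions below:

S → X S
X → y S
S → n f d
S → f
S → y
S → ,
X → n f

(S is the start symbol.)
Yes. S → X S / S → n f d on { 'n' }; S → X S / S → y on { 'y' }

A FIRST/FIRST conflict occurs when two productions N → α and N → β for the same non-terminal have FIRST(α) ∩ FIRST(β) ≠ ∅ (with ε ∈ FIRST of a nullable right-hand side, so two nullable alternatives also conflict).

FIRST sets of the non-terminals at (or reachable through a nullable prefix from) the front of some alternative:
  FIRST(X) = { 'n', 'y' }

Productions for S:
  S → X S: FIRST = { 'n', 'y' }
  S → n f d: FIRST = { 'n' }
  S → f: FIRST = { 'f' }
  S → y: FIRST = { 'y' }
  S → ,: FIRST = { ',' }
Productions for X:
  X → y S: FIRST = { 'y' }
  X → n f: FIRST = { 'n' }

Conflict for S: S → X S and S → n f d
  Overlap: { 'n' }
Conflict for S: S → X S and S → y
  Overlap: { 'y' }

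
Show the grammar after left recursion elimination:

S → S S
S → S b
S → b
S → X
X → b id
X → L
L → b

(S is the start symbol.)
S is directly left-recursive. The standard transformation for
  A → A α₁ | ... | A α_m | β₁ | ... | β_n
is
  A  → β₁ A' | ... | β_n A'
  A' → α₁ A' | ... | α_m A' | ε

S → b becomes S → b S'
S → X becomes S → X S'
S → S S becomes S' → S S'
S → S b becomes S' → b S'
Add S' → ε

Productions for other non-terminals are unchanged:
  X → b id
  X → L
  L → b

Resulting grammar:
S → b S'
S → X S'
S' → S S'
S' → b S'
S' → ε
X → b id
X → L
L → b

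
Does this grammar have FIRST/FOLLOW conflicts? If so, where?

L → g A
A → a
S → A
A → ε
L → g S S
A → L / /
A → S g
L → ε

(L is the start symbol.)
A FIRST/FOLLOW conflict occurs when a non-terminal N has a nullable alternative N → β (β ⇒* ε) and another alternative N → α with FIRST(α) ∩ FOLLOW(N) ≠ ∅: on such a lookahead the parser cannot decide between expanding α and letting N vanish via β.

Nullable non-terminals: A, L, S.
FIRST sets used below: FIRST(L) = { 'g', ε }, FIRST(S) = { '/', 'a', 'g', ε }

A: nullable alternative(s) A → ε; FOLLOW(A) = { $, '/', 'a', 'g' }
  A → a: FIRST \ {ε} = { 'a' } — overlaps FOLLOW(A) on { 'a' }: CONFLICT
  A → ε: FIRST \ {ε} = { } — this is the only nullable alternative, skip
  A → L / /: FIRST \ {ε} = { '/', 'g' } — overlaps FOLLOW(A) on { '/', 'g' }: CONFLICT
  A → S g: FIRST \ {ε} = { '/', 'a', 'g' } — overlaps FOLLOW(A) on { '/', 'a', 'g' }: CONFLICT

L: nullable alternative(s) L → ε; FOLLOW(L) = { $, '/' }
  L → g A: FIRST \ {ε} = { 'g' } — disjoint from FOLLOW(L)
  L → g S S: FIRST \ {ε} = { 'g' } — disjoint from FOLLOW(L)
  L → ε: FIRST \ {ε} = { } — this is the only nullable alternative, skip
S has a nullable alternative but only one production, so nothing to check.

So the grammar has 3 FIRST/FOLLOW conflicts (marked CONFLICT above).

Answer: Yes. A → a with FOLLOW(A) on { 'a' }; A → L '/' '/' with FOLLOW(A) on { '/', 'g' }; A → S g with FOLLOW(A) on { '/', 'a', 'g' }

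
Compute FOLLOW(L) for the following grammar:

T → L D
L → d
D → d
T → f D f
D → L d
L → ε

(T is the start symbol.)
To compute FOLLOW(L), find every occurrence of L on a right-hand side N → α L β: add FIRST(β) \ {ε}, and if β is empty or nullable also add FOLLOW(N). Iterate to a fixed point.

In T → L D: L is followed by D, add FIRST(D) \ {ε} = { 'd' }
In D → L d: L is followed by d, add FIRST(d) \ {ε} = { 'd' }

Taking the union: FOLLOW(L) = { 'd' }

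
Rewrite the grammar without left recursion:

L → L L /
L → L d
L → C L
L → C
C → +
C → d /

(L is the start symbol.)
L is directly left-recursive. The standard transformation for
  A → A α₁ | ... | A α_m | β₁ | ... | β_n
is
  A  → β₁ A' | ... | β_n A'
  A' → α₁ A' | ... | α_m A' | ε

L → C L becomes L → C L L'
L → C becomes L → C L'
L → L L / becomes L' → L / L'
L → L d becomes L' → d L'
Add L' → ε

Productions for other non-terminals are unchanged:
  C → +
  C → d /

Resulting grammar:
L → C L L'
L → C L'
L' → L / L'
L' → d L'
L' → ε
C → +
C → d /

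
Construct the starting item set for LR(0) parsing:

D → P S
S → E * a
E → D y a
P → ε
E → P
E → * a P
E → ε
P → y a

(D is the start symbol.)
First, augment the grammar with D' → D
I₀ = CLOSURE({ [D' → . D] }):
  [D' → . D] has the dot before D: add [D → . P S]
  [D → . P S] has the dot before P: add [P → .], [P → . y a]
No further items can be added.

I₀ = { [D → . P S], [D' → . D], [P → . y a], [P → .] }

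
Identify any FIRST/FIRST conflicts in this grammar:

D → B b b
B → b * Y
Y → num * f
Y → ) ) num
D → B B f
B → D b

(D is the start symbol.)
Yes. D → B b b / D → B B f on { 'b' }; B → b '*' Y / B → D b on { 'b' }

A FIRST/FIRST conflict occurs when two productions N → α and N → β for the same non-terminal have FIRST(α) ∩ FIRST(β) ≠ ∅ (with ε ∈ FIRST of a nullable right-hand side, so two nullable alternatives also conflict).

FIRST sets of the non-terminals at (or reachable through a nullable prefix from) the front of some alternative:
  FIRST(B) = { 'b' }
  FIRST(D) = { 'b' }

Productions for D:
  D → B b b: FIRST = { 'b' }
  D → B B f: FIRST = { 'b' }
Productions for B:
  B → b * Y: FIRST = { 'b' }
  B → D b: FIRST = { 'b' }
Productions for Y:
  Y → num * f: FIRST = { 'num' }
  Y → ) ) num: FIRST = { ')' }

Conflict for D: D → B b b and D → B B f
  Overlap: { 'b' }
Conflict for B: B → b * Y and B → D b
  Overlap: { 'b' }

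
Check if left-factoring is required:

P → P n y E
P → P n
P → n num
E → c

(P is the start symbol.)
Yes, P has productions with common prefix 'P n'

Left-factoring is needed when two productions for the same non-terminal
share a common prefix on the right-hand side.

Productions for P:
  P → P n y E
  P → P n
  P → n num

Found common prefix 'P n' in productions for P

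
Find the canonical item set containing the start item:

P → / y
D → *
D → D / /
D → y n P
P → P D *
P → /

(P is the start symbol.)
{ [P → . / y], [P → . /], [P → . P D *], [P' → . P] }

First, augment the grammar with P' → P
I₀ = CLOSURE({ [P' → . P] }):
  [P' → . P] has the dot before P: add [P → . / y], [P → . P D *], [P → . /]
No further items can be added.

I₀ = { [P → . / y], [P → . /], [P → . P D *], [P' → . P] }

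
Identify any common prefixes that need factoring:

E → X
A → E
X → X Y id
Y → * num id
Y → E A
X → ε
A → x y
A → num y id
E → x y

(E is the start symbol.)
Left-factoring is needed when two productions for the same non-terminal
share a common prefix on the right-hand side.

Productions for E:
  E → X
  E → x y
Productions for A:
  A → E
  A → x y
  A → num y id
Productions for X:
  X → X Y id
  X → ε
Productions for Y:
  Y → * num id
  Y → E A

No common prefixes found.

Answer: No, left-factoring is not needed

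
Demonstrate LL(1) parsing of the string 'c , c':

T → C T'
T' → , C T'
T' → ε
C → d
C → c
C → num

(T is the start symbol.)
LL(1) parsing maintains a stack (initially the start symbol over $) and the input. At each step: if the stack top is a terminal, match it against the current input token; if it is a non-terminal N, replace it with the RHS of M[N, lookahead] (the unique production whose predict set contains the lookahead).

Stack is shown with the top on the left.

Stack     Input    Action
-------------------------
T $       c , c $  output T → C T'
C T' $    c , c $  output C → c
c T' $    c , c $  match 'c'
T' $      , c $    output T' → , C T'
, C T' $  , c $    match ','
C T' $    c $      output C → c
c T' $    c $      match 'c'
T' $      $        output T' → ε
$         $        accept

The string is accepted.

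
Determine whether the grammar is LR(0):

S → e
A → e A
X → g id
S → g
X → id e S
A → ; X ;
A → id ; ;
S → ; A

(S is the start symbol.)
Yes, the grammar is LR(0)

Augment with S' → S and build the canonical LR(0) collection (I0 = CLOSURE({[S' → . S]}), then GOTO on every symbol after a dot until no new states appear). It has 19 states:
  I0: { [S → . ; A], [S → . e], [S → . g], [S' → . S] }  — shift
  I1: { [A → . ; X ;], [A → . e A], [A → . id ; ;], [S → ; . A] }  — shift
  I2: { [S' → S .] }  — accept
  I3: { [S → e .] }  — reduce
  I4: { [S → g .] }  — reduce
  I5: { [A → ; . X ;], [X → . g id], [X → . id e S] }  — shift
  I6: { [S → ; A .] }  — reduce
  I7: { [A → . ; X ;], [A → . e A], [A → . id ; ;], [A → e . A] }  — shift
  I8: { [A → id . ; ;] }  — shift
  I9: { [A → id ; . ;] }  — shift
  I10: { [A → id ; ; .] }  — reduce
  I11: { [A → e A .] }  — reduce
  I12: { [A → ; X . ;] }  — shift
  I13: { [X → g . id] }  — shift
  I14: { [X → id . e S] }  — shift
  I15: { [S → . ; A], [S → . e], [S → . g], [X → id e . S] }  — shift
  I16: { [X → id e S .] }  — reduce
  I17: { [X → g id .] }  — reduce
  I18: { [A → ; X ; .] }  — reduce

Every state is either a pure shift/goto state or contains exactly one complete item and nothing to shift — no conflicts. The grammar is LR(0).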